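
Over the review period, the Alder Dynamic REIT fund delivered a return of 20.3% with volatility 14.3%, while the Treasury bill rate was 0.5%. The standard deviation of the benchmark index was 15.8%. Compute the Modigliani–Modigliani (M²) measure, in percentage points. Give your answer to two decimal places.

Sharpe = (Rp − Rf) / σp = (20.3% − 0.5%) / 14.3% = 1.3846
M² = Rf + Sharpe × σm = 0.5% + 1.3846 × 15.8% = 22.3767%

22.38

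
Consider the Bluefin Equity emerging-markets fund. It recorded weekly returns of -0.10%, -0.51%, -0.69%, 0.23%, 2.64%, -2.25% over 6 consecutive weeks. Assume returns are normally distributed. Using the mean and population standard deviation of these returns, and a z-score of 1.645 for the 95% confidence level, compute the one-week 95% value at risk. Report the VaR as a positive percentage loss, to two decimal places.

μ = (-0.1 − 0.51 − 0.69 + 0.23 + 2.64 − 2.25) / 6 = -0.680 / 6 = -0.1133%
Population std dev = √[12.7541 / 6] = 1.4580%
VaR = −(μ − z·σ) = −(-0.1133 − 1.645 × 1.4580) = −(-2.5117) = 2.5117%

2.51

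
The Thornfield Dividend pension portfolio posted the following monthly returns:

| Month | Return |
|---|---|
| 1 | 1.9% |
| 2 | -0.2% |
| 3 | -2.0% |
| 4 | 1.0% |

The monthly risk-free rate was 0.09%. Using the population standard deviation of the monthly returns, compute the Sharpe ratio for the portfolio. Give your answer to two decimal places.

0.06

r̄ = (1.9 − 0.2 − 2 + 1) / 4 = 0.1750%
Σ(r − r̄)² = (1.9 − 0.1750)² + (-0.2 − 0.1750)² + (-2 − 0.1750)² + … = 8.5275
σ = √[8.5275 / 4] = 1.4601%
Sharpe = (r̄ − rf) / σ = (0.1750 − 0.09) / 1.4601 = 0.0850 / 1.4601 = 0.0582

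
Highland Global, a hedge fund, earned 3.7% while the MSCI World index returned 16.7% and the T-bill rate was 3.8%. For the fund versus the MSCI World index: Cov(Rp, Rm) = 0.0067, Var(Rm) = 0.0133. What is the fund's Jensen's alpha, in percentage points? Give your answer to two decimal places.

-6.60

β = Cov / Var = 0.0067 / 0.0133 = 0.5038
E[R] = Rf + β(Rm − Rf) = 3.8% + 0.5038 × (16.7% − 3.8%) = 10.2990%
α = Rp − E[R] = 3.7% − 10.2990% = -6.5990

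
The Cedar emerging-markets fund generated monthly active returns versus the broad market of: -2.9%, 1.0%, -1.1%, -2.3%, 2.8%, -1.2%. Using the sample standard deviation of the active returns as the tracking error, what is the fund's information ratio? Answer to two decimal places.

-0.29

Mean return r̄ = -3.70 / 6 = -0.6167%
Σ(r − r̄)² = 22.9083; sample σ = √(22.9083/5) = 2.1405%
IR = r̄ / tracking error = -0.6167 / 2.1405 = -0.2881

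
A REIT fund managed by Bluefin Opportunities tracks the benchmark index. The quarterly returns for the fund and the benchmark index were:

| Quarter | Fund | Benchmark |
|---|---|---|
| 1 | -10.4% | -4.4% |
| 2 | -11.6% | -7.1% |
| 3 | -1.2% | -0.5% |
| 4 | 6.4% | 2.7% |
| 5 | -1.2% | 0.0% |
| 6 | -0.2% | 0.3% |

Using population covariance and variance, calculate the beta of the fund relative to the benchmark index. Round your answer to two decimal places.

1.86

r̄p = -3.0333%,  r̄m = -1.5000%
Cov = Σ(rp − r̄p)(rm − r̄m) / 6 = 19.7733
Var(rm) = Σ(rm − r̄m)² / 6 = 10.6500
β = Cov / Var = 19.7733 / 10.6500 = 1.8566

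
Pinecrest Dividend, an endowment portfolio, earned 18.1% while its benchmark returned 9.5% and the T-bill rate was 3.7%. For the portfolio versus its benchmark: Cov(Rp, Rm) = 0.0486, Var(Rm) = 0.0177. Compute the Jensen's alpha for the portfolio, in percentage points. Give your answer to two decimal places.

-1.53

β = Cov / Var = 0.0486 / 0.0177 = 2.7458
E[R] = Rf + β(Rm − Rf) = 3.7% + 2.7458 × (9.5% − 3.7%) = 19.6256%
α = Rp − E[R] = 18.1% − 19.6256% = -1.5256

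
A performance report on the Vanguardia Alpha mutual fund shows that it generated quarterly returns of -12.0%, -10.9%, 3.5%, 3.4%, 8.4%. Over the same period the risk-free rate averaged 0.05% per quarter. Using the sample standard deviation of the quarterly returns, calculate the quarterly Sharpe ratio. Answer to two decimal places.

-0.17

r̄ = (-12 − 10.9 + 3.5 + 3.4 + 8.4) / 5 = -1.5200%
Sample std dev = √[345.6280 / 4] = 9.2955%
Sharpe = (r̄ − rf) / σ = (-1.5200 − 0.05) / 9.2955 = -1.5700 / 9.2955 = -0.1689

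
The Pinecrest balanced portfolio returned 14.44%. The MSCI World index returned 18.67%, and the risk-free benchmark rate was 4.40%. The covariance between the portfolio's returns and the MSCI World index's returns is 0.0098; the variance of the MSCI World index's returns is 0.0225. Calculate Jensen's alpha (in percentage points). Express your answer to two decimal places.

β = Cov / Var = 0.0098 / 0.0225 = 0.4356
E[R] = Rf + β(Rm − Rf) = 4.40% + 0.4356 × (18.67% − 4.40%) = 10.6160%
α = Rp − E[R] = 14.44% − 10.6160% = 3.8240

3.82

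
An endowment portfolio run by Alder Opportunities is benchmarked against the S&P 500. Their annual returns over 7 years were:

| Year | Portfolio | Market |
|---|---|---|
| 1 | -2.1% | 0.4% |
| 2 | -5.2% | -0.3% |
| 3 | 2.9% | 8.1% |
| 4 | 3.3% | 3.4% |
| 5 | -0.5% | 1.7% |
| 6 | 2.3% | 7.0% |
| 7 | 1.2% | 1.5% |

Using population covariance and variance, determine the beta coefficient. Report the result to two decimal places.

0.73

r̄p = 0.2714%,  r̄m = 3.1143%
Cov = Σ(rp − r̄p)(rm − r̄m) / 7 = 6.6518
Var(rm) = Σ(rm − r̄m)² / 7 = 9.0955
β = Cov / Var = 6.6518 / 9.0955 = 0.7313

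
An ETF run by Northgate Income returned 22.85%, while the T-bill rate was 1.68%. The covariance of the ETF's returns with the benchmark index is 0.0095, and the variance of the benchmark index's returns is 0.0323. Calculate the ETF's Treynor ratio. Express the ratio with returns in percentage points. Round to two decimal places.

β = Cov / Var = 0.0095 / 0.0323 = 0.2941
Treynor = (Rp − Rf) / β = (22.85% − 1.68%) / 0.2941 = 21.17 / 0.2941 = 71.9823

71.98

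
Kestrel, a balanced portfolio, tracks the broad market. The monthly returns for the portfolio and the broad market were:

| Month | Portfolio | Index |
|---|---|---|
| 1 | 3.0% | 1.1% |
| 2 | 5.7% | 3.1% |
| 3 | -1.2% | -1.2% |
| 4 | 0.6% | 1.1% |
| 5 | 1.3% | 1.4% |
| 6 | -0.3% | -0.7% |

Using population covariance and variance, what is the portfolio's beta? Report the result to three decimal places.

r̄p = 1.5167%,  r̄m = 0.8000%
Cov = Σ(rp − r̄p)(rm − r̄m) / 6 = 2.9700
Var(rm) = Σ(rm − r̄m)² / 6 = 2.0133
β = Cov / Var = 2.9700 / 2.0133 = 1.4752

1.475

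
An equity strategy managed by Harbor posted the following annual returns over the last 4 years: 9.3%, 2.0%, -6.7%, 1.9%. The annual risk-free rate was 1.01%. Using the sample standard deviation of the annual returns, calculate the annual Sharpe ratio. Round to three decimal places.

0.094

r̄ = (9.3 + 2 − 6.7 + 1.9) / 4 = 1.6250%
Sample σ = √[Σ(r − r̄)² / 3] = √[128.4275 / 3] = √42.8092 = 6.5429%
Sharpe = (r̄ − rf) / σ = (1.6250 − 1.01) / 6.5429 = 0.6150 / 6.5429 = 0.0940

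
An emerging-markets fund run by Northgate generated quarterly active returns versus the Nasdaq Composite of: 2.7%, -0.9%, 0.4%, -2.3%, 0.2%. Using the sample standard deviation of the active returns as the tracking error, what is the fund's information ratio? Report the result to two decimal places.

0.01

r̄ = (2.7 − 0.9 + 0.4 − 2.3 + 0.2) / 5 = 0.0200%
Σ(r − r̄)² = 13.5880; sample σ = √(13.5880/4) = 1.8431%
IR = r̄ / tracking error = 0.0200 / 1.8431 = 0.0109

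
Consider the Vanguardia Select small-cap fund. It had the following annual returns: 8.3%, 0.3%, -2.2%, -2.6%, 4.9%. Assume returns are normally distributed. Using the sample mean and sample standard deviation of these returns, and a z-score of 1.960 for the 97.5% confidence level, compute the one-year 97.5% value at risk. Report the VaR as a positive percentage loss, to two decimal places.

μ = (8.3 + 0.3 − 2.2 − 2.6 + 4.9) / 5 = 1.7400%
Σ(r − μ)² = (8.3 − 1.7400)² + (0.3 − 1.7400)² + … = 89.4520
σ = √[89.4520 / 4] = 4.7290%
VaR = −(μ − z·σ) = −(1.7400 − 1.960 × 4.7290) = −(-7.5288) = 7.5288%

7.53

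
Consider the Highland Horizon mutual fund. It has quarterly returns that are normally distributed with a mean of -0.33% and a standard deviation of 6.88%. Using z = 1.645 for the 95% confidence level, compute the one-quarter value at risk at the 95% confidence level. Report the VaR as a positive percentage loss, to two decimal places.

11.65

VaR (as % loss) = −(μ − z·σ) = −(-0.33% − 1.645 × 6.88%) = −(-11.6476%) = 11.6476%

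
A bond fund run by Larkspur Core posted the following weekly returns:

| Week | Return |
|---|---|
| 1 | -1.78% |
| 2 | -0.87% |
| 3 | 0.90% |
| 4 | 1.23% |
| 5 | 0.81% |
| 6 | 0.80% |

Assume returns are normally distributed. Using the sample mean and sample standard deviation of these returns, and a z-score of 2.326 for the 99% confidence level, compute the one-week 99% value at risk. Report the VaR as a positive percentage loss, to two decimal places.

r̄ = (-1.78 − 0.87 + 0.9 + 1.23 + 0.81 + 0.8) / 6 = 0.1817%
Σ(r − r̄)² = 7.3463; sample σ = √(7.3463/5) = 1.2121%
VaR = −(r̄ − z·σ) = −(0.1817 − 2.326 × 1.2121) = −(-2.6376) = 2.6376%

2.64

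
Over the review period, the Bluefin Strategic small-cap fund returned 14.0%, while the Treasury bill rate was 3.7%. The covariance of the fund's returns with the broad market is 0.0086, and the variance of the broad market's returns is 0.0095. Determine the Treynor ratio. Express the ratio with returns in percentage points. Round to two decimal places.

11.38

β = Cov / Var = 0.0086 / 0.0095 = 0.9053
Treynor = (Rp − Rf) / β = (14.0% − 3.7%) / 0.9053 = 10.30 / 0.9053 = 11.3774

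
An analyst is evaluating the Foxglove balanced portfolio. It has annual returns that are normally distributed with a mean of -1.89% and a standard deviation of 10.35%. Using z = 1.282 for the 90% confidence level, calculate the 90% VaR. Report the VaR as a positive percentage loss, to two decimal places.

VaR (as % loss) = −(μ − z·σ) = −(-1.89% − 1.282 × 10.35%) = −(-15.1587%) = 15.1587%

15.16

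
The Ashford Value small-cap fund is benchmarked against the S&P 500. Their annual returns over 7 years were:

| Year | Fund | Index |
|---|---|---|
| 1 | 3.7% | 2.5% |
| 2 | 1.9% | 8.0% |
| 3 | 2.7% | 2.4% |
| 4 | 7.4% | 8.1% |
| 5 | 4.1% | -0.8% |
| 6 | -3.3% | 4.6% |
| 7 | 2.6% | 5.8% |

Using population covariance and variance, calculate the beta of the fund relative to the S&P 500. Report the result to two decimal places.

r̄p = 2.7286%,  r̄m = 4.3714%
Cov = Σ(rp − r̄p)(rm − r̄m) / 7 = 0.5708
Var(rm) = Σ(rm − r̄m)² / 7 = 9.0420
β = Cov / Var = 0.5708 / 9.0420 = 0.0631

0.06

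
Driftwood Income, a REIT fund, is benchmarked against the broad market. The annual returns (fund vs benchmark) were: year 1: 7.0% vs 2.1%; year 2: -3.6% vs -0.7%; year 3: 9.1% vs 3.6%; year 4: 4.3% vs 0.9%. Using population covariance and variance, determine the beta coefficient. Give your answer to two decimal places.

r̄p = 4.2000%,  r̄m = 1.4750%
Cov = Σ(rp − r̄p)(rm − r̄m) / 4 = 7.2675
Var(rm) = Σ(rm − r̄m)² / 4 = 2.4919
β = Cov / Var = 7.2675 / 2.4919 = 2.9164

2.92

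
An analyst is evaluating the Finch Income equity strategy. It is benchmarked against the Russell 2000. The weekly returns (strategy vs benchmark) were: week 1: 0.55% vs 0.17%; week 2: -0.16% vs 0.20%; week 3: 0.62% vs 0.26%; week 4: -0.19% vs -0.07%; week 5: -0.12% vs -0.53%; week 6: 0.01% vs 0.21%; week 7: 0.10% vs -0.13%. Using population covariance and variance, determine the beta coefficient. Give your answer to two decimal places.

r̄p = 0.1157%,  r̄m = 0.0157%
Cov = Σ(rp − r̄p)(rm − r̄m) / 7 = 0.0394
Var(rm) = Σ(rm − r̄m)² / 7 = 0.0688
β = Cov / Var = 0.0394 / 0.0688 = 0.5727

0.57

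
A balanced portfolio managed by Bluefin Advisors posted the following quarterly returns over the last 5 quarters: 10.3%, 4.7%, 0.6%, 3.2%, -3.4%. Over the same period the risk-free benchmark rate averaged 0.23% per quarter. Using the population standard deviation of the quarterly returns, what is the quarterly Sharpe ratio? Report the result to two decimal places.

0.63

r̄ = (10.3 + 4.7 + 0.6 + 3.2 − 3.4) / 5 = 3.0800%
Σ(r − r̄)² = (10.3 − 3.0800)² + (4.7 − 3.0800)² + (0.6 − 3.0800)² + … = 102.9080
population σ = √(102.9080 / 5) = √20.5816 = 4.5367%
Sharpe = (r̄ − rf) / σ = (3.0800 − 0.23) / 4.5367 = 2.8500 / 4.5367 = 0.6282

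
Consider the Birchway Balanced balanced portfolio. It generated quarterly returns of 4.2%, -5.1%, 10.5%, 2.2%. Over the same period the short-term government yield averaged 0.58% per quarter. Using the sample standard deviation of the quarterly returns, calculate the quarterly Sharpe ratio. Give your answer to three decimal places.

0.369

r̄ = (4.2 − 5.1 + 10.5 + 2.2) / 4 = 2.9500%
Sample std dev = √[123.9300 / 3] = 6.4273%
Sharpe = (r̄ − rf) / σ = (2.9500 − 0.58) / 6.4273 = 2.3700 / 6.4273 = 0.3687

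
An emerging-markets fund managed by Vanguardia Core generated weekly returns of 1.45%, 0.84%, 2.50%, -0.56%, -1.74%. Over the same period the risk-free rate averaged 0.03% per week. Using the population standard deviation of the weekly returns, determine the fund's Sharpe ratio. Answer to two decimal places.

μ = (1.45 + 0.84 + 2.5 − 0.56 − 1.74) / 5 = 0.4980%
Population std dev = √[11.1593 / 5] = 1.4939%
Sharpe = (μ − rf) / σ = (0.4980 − 0.03) / 1.4939 = 0.4680 / 1.4939 = 0.3133

0.31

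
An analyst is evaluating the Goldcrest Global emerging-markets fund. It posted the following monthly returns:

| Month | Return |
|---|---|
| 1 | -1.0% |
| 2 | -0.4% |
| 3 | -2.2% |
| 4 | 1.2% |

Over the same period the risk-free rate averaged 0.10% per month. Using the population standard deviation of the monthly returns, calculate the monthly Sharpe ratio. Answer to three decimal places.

-0.572

Mean return μ = -2.40 / 4 = -0.6000%
Σ(r − μ)² = (-1 − (-0.6000))² + (-0.4 − (-0.6000))² + (-2.2 − (-0.6000))² + … = 6.0000
population σ = √(6.0000 / 4) = √1.5000 = 1.2247%
Sharpe = (μ − rf) / σ = (-0.6000 − 0.1) / 1.2247 = -0.7000 / 1.2247 = -0.5716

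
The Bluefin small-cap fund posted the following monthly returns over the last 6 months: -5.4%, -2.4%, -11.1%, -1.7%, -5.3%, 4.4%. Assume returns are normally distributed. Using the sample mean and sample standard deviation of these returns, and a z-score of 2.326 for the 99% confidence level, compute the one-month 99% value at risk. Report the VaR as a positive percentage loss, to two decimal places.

15.51

r̄ = (-5.4 − 2.4 − 11.1 − 1.7 − 5.3 + 4.4) / 6 = -21.50 / 6 = -3.5833%
Σ(r − r̄)² = (-5.4 − (-3.5833))² + (-2.4 − (-3.5833))² + (-11.1 − (-3.5833))² + … = 131.4283
sample σ = √(131.4283 / 5) = √26.2857 = 5.1270%
VaR = −(r̄ − z·σ) = −(-3.5833 − 2.326 × 5.1270) = −(-15.5087) = 15.5087%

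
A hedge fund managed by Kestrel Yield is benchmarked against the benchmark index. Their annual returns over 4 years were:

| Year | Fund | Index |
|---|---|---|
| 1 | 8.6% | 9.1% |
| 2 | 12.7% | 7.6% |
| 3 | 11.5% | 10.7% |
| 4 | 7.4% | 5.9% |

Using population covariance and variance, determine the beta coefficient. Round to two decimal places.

0.54

r̄p = 10.0500%,  r̄m = 8.3250%
Cov = Σ(rp − r̄p)(rm − r̄m) / 4 = 1.7063
Var(rm) = Σ(rm − r̄m)² / 4 = 3.1619
β = Cov / Var = 1.7063 / 3.1619 = 0.5396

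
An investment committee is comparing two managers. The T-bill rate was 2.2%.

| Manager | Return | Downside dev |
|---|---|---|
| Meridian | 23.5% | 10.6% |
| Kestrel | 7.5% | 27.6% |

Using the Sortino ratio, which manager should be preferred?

Meridian: Sortino ratio = (23.5% − 2.2%) / 10.6% = 2.009
Kestrel: Sortino ratio = (7.5% − 2.2%) / 27.6% = 0.192
Highest: Meridian (2.009).

Meridian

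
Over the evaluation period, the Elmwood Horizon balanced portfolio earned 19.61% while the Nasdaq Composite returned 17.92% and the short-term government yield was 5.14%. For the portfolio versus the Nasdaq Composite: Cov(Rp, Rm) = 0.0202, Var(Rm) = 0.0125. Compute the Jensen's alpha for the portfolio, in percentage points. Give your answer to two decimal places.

-6.18

β = Cov / Var = 0.0202 / 0.0125 = 1.6160
E[R] = Rf + β(Rm − Rf) = 5.14% + 1.6160 × (17.92% − 5.14%) = 25.7925%
α = Rp − E[R] = 19.61% − 25.7925% = -6.1825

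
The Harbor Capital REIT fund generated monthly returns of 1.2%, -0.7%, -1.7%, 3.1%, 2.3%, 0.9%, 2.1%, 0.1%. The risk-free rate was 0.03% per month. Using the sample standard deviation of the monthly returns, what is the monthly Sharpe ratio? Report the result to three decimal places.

0.546

Mean return r̄ = 7.30 / 8 = 0.9125%
Sample std dev = √[18.2888 / 7] = 1.6164%
Sharpe = (r̄ − rf) / σ = (0.9125 − 0.03) / 1.6164 = 0.8825 / 1.6164 = 0.5460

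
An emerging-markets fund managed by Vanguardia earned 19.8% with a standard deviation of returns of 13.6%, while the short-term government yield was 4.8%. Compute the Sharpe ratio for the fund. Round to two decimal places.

Sharpe = (Rp − Rf) / σp = (19.8% − 4.8%) / 13.6% = 15.00% / 13.6% = 1.1029

1.10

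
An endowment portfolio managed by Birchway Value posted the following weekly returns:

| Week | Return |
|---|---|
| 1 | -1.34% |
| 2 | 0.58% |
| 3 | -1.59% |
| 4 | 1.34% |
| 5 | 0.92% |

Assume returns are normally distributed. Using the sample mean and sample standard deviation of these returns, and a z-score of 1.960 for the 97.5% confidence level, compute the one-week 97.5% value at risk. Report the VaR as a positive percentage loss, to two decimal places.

2.67

Mean return μ = -0.090 / 5 = -0.0180%
Sample std dev = √[7.3005 / 4] = 1.3510%
VaR = −(μ − z·σ) = −(-0.0180 − 1.960 × 1.3510) = −(-2.6660) = 2.6660%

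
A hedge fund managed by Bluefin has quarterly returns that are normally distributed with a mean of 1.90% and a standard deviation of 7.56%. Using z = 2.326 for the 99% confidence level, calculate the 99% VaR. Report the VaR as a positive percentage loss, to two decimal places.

15.68

VaR (as % loss) = −(μ − z·σ) = −(1.90% − 2.326 × 7.56%) = −(-15.68456%) = 15.68456%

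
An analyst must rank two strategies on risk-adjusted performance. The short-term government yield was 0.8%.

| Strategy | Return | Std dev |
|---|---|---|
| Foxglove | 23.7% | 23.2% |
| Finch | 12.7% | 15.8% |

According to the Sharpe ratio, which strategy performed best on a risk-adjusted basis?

Foxglove

Foxglove: Sharpe ratio = (23.7% − 0.8%) / 23.2% = 0.987
Finch: Sharpe ratio = (12.7% − 0.8%) / 15.8% = 0.753
Highest: Foxglove (0.987).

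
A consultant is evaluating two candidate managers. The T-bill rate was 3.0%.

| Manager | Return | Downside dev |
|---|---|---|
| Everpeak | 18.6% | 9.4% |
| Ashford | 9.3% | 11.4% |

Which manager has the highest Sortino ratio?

Everpeak: Sortino ratio = (18.6% − 3.0%) / 9.4% = 1.660
Ashford: Sortino ratio = (9.3% − 3.0%) / 11.4% = 0.553
Highest: Everpeak (1.660).

Everpeak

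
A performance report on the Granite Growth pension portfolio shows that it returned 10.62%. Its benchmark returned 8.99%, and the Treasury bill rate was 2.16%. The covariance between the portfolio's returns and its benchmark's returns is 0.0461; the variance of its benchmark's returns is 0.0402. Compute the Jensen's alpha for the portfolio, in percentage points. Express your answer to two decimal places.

β = Cov / Var = 0.0461 / 0.0402 = 1.1468
E[R] = Rf + β(Rm − Rf) = 2.16% + 1.1468 × (8.99% − 2.16%) = 9.9926%
α = Rp − E[R] = 10.62% − 9.9926% = 0.6274

0.63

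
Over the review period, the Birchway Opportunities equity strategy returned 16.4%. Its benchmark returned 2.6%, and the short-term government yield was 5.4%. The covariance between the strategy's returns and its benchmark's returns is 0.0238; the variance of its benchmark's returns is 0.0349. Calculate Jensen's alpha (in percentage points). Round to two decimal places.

β = Cov / Var = 0.0238 / 0.0349 = 0.6819
E[R] = Rf + β(Rm − Rf) = 5.4% + 0.6819 × (2.6% − 5.4%) = 3.4907%
α = Rp − E[R] = 16.4% − 3.4907% = 12.9093

12.91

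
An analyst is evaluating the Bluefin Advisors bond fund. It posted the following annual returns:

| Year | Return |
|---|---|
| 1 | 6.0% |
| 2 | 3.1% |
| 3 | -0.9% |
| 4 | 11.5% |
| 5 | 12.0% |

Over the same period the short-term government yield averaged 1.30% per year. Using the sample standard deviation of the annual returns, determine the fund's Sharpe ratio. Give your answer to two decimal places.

Mean return μ = 31.70 / 5 = 6.3400%
Σ(r − μ)² = (6 − 6.3400)² + (3.1 − 6.3400)² + … = 121.6920
σ = √[121.6920 / 4] = 5.5157%
Sharpe = (μ − rf) / σ = (6.3400 − 1.3) / 5.5157 = 5.0400 / 5.5157 = 0.9138

0.91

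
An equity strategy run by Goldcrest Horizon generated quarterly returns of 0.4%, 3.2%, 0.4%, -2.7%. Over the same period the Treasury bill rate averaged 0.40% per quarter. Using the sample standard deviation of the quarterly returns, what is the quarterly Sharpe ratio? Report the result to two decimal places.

r̄ = (0.4 + 3.2 + 0.4 − 2.7) / 4 = 0.3250%
Sample std dev = √[17.4275 / 3] = 2.4102%
Sharpe = (r̄ − rf) / σ = (0.3250 − 0.4) / 2.4102 = -0.0750 / 2.4102 = -0.0311

-0.03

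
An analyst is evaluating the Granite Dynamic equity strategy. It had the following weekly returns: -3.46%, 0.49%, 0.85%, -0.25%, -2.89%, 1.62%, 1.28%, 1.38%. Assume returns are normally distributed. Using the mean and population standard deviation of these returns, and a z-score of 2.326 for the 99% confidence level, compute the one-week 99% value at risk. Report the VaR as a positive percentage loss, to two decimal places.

4.43

r̄ = (-3.46 + 0.49 + 0.85 − 0.25 − 2.89 + 1.62 + 1.28 + 1.38) / 8 = -0.980 / 8 = -0.1225%
Σ(r − r̄)² = 27.3960; population σ = √(27.3960/8) = 1.8505%
VaR = −(r̄ − z·σ) = −(-0.1225 − 2.326 × 1.8505) = −(-4.4268) = 4.4268%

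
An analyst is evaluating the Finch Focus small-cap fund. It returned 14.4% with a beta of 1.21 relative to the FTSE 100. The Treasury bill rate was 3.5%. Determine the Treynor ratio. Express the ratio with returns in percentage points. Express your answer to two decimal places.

9.01

Treynor = (Rp − Rf) / β = (14.4% − 3.5%) / 1.21 = 10.90 / 1.21 = 9.0083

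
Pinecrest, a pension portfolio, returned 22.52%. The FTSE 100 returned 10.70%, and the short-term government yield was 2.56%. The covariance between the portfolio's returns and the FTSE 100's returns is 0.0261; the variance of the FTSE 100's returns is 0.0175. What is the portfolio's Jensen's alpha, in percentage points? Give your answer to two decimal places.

7.82

β = Cov / Var = 0.0261 / 0.0175 = 1.4914
E[R] = Rf + β(Rm − Rf) = 2.56% + 1.4914 × (10.70% − 2.56%) = 14.7000%
α = Rp − E[R] = 22.52% − 14.7000% = 7.8200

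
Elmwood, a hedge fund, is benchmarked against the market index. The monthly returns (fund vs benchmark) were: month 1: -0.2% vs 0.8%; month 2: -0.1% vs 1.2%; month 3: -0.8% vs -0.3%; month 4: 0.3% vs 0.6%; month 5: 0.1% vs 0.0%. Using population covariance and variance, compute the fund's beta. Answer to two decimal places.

0.31

r̄p = -0.1400%,  r̄m = 0.4600%
Cov = Σ(rp − r̄p)(rm − r̄m) / 5 = 0.0924
Var(rm) = Σ(rm − r̄m)² / 5 = 0.2944
β = Cov / Var = 0.0924 / 0.2944 = 0.3139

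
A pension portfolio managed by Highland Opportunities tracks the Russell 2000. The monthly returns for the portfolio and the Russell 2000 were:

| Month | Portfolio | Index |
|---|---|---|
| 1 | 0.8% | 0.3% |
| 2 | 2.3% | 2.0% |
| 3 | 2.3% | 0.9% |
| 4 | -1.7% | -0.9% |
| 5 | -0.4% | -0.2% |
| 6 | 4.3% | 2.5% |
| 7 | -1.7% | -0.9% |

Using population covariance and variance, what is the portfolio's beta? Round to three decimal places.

1.629

r̄p = 0.8429%,  r̄m = 0.5286%
Cov = Σ(rp − r̄p)(rm − r̄m) / 7 = 2.5259
Var(rm) = Σ(rm − r̄m)² / 7 = 1.5506
β = Cov / Var = 2.5259 / 1.5506 = 1.6290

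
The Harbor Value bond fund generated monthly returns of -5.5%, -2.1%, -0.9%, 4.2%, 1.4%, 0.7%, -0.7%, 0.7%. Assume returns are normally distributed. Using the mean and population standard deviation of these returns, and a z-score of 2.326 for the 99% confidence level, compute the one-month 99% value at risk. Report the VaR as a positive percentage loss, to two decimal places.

r̄ = (-5.5 − 2.1 − 0.9 + 4.2 + 1.4 + 0.7 − 0.7 + 0.7) / 8 = -0.2750%
Population std dev = √[55.9350 / 8] = 2.6442%
VaR = −(r̄ − z·σ) = −(-0.2750 − 2.326 × 2.6442) = −(-6.4254) = 6.4254%

6.43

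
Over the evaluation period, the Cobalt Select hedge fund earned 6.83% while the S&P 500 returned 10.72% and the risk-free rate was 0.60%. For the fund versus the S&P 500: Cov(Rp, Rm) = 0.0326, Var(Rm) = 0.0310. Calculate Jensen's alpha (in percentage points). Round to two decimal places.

-4.41

β = Cov / Var = 0.0326 / 0.0310 = 1.0516
E[R] = Rf + β(Rm − Rf) = 0.60% + 1.0516 × (10.72% − 0.60%) = 11.2422%
α = Rp − E[R] = 6.83% − 11.2422% = -4.4122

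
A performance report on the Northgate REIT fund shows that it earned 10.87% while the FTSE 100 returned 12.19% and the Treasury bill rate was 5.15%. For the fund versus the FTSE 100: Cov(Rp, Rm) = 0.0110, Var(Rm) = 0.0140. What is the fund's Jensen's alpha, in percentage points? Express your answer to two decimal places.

0.19

β = Cov / Var = 0.0110 / 0.0140 = 0.7857
E[R] = Rf + β(Rm − Rf) = 5.15% + 0.7857 × (12.19% − 5.15%) = 10.6813%
α = Rp − E[R] = 10.87% − 10.6813% = 0.1887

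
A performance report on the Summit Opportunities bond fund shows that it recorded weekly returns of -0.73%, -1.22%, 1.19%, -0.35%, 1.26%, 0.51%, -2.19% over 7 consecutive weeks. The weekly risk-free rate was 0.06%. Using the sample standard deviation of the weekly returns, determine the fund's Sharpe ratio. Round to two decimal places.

Mean return r̄ = -1.530 / 7 = -0.2186%
Σ(r − r̄)² = (-0.73 − (-0.2186))² + (-1.22 − (-0.2186))² + (1.19 − (-0.2186))² + … = 9.8693
sample σ = √(9.8693 / 6) = √1.6449 = 1.2825%
Sharpe = (r̄ − rf) / σ = (-0.2186 − 0.06) / 1.2825 = -0.2786 / 1.2825 = -0.2172

-0.22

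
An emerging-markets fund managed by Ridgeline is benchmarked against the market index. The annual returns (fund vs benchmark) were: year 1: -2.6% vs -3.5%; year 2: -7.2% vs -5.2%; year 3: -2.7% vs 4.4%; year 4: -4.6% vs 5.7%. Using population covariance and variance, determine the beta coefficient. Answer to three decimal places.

r̄p = -4.2750%,  r̄m = 0.3500%
Cov = Σ(rp − r̄p)(rm − r̄m) / 4 = 3.6063
Var(rm) = Σ(rm − r̄m)² / 4 = 22.6625
β = Cov / Var = 3.6063 / 22.6625 = 0.1591

0.159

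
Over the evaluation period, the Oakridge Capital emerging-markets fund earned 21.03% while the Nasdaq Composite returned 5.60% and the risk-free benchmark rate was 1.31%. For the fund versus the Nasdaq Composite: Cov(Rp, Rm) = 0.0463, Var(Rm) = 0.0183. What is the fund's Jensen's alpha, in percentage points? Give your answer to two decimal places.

β = Cov / Var = 0.0463 / 0.0183 = 2.5301
E[R] = Rf + β(Rm − Rf) = 1.31% + 2.5301 × (5.60% − 1.31%) = 12.1641%
α = Rp − E[R] = 21.03% − 12.1641% = 8.8659

8.87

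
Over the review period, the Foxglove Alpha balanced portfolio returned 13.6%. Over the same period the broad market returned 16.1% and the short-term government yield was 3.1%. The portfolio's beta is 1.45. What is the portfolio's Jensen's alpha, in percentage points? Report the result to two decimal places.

-8.35

CAPM expected return = Rf + β(Rm − Rf) = 3.1% + 1.45 × (16.1% − 3.1%) = 3.1 + 1.45 × 13.00 = 21.9500%
Jensen's α = Rp − E[R] = 13.6% − 21.9500% = -8.3500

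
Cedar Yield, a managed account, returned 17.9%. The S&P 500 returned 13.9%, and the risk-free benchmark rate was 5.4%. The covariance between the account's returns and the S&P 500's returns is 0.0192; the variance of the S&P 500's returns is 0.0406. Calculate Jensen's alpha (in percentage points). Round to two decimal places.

β = Cov / Var = 0.0192 / 0.0406 = 0.4729
E[R] = Rf + β(Rm − Rf) = 5.4% + 0.4729 × (13.9% − 5.4%) = 9.4197%
α = Rp − E[R] = 17.9% − 9.4197% = 8.4803

8.48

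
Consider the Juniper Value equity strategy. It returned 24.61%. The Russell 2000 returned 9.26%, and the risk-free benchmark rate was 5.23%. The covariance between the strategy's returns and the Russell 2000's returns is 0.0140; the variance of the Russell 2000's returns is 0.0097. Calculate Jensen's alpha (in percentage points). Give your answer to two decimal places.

13.56

β = Cov / Var = 0.0140 / 0.0097 = 1.4433
E[R] = Rf + β(Rm − Rf) = 5.23% + 1.4433 × (9.26% − 5.23%) = 11.0465%
α = Rp − E[R] = 24.61% − 11.0465% = 13.5635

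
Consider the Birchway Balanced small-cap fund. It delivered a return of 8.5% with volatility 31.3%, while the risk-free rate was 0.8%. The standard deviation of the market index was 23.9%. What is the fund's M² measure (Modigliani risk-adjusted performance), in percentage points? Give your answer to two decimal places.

Sharpe = (Rp − Rf) / σp = (8.5% − 0.8%) / 31.3% = 0.2460
M² = Rf + Sharpe × σm = 0.8% + 0.2460 × 23.9% = 6.6794%

6.68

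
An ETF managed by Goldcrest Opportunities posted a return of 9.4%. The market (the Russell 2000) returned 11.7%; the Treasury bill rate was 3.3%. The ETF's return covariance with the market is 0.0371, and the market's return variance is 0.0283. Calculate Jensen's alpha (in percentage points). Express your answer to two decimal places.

-4.91

β = Cov / Var = 0.0371 / 0.0283 = 1.3110
E[R] = Rf + β(Rm − Rf) = 3.3% + 1.3110 × (11.7% − 3.3%) = 14.3124%
α = Rp − E[R] = 9.4% − 14.3124% = -4.9124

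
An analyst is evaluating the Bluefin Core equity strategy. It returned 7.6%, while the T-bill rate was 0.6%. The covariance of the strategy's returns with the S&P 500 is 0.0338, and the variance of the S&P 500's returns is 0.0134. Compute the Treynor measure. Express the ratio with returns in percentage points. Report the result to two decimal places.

2.78

β = Cov / Var = 0.0338 / 0.0134 = 2.5224
Treynor = (Rp − Rf) / β = (7.6% − 0.6%) / 2.5224 = 7.00 / 2.5224 = 2.7751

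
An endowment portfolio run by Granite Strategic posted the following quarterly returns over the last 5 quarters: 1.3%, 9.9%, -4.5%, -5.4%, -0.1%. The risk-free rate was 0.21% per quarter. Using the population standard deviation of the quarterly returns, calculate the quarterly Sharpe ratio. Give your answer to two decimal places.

Mean return r̄ = 1.20 / 5 = 0.2400%
Σ(r − r̄)² = 148.8320; population σ = √(148.8320/5) = 5.4559%
Sharpe = (r̄ − rf) / σ = (0.2400 − 0.21) / 5.4559 = 0.0300 / 5.4559 = 0.0055

0.01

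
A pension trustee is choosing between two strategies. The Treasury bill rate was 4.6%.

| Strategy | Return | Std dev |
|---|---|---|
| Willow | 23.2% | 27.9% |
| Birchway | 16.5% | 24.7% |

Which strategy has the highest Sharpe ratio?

Willow: Sharpe ratio = (23.2% − 4.6%) / 27.9% = 0.667
Birchway: Sharpe ratio = (16.5% − 4.6%) / 24.7% = 0.482
Highest: Willow (0.667).

Willow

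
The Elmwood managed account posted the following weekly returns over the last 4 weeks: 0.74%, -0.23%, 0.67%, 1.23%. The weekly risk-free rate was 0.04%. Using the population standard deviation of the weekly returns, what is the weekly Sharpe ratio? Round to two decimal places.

r̄ = (0.74 − 0.23 + 0.67 + 1.23) / 4 = 2.410 / 4 = 0.6025%
Population std dev = √[1.1103 / 4] = 0.5269%
Sharpe = (r̄ − rf) / σ = (0.6025 − 0.04) / 0.5269 = 0.5625 / 0.5269 = 1.0676

1.07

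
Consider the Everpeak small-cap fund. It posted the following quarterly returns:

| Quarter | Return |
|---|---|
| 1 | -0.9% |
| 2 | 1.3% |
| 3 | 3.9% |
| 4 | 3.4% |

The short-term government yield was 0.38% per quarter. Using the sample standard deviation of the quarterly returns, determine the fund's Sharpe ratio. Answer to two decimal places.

μ = (-0.9 + 1.3 + 3.9 + 3.4) / 4 = 7.70 / 4 = 1.9250%
Σ(r − μ)² = 14.4475; sample σ = √(14.4475/3) = 2.1945%
Sharpe = (μ − rf) / σ = (1.9250 − 0.38) / 2.1945 = 1.5450 / 2.1945 = 0.7040

0.70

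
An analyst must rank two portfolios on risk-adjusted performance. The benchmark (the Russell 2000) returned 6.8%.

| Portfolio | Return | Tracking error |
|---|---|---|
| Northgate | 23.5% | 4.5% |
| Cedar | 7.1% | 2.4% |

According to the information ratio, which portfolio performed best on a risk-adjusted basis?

Northgate: IR = (23.5% − 6.8%) / 4.5% = 3.711
Cedar: IR = (7.1% − 6.8%) / 2.4% = 0.125
Highest: Northgate (3.711).

Northgate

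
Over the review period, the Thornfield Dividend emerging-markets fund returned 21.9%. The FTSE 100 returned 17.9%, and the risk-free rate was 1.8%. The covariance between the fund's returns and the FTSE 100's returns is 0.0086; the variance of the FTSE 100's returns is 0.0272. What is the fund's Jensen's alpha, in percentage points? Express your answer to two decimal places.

15.01

β = Cov / Var = 0.0086 / 0.0272 = 0.3162
E[R] = Rf + β(Rm − Rf) = 1.8% + 0.3162 × (17.9% − 1.8%) = 6.8908%
α = Rp − E[R] = 21.9% − 6.8908% = 15.0092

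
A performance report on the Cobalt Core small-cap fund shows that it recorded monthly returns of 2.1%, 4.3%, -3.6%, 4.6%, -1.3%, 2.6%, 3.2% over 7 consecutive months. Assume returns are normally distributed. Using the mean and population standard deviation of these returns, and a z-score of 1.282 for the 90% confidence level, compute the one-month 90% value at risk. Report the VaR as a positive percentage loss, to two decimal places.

r̄ = (2.1 + 4.3 − 3.6 + 4.6 − 1.3 + 2.6 + 3.2) / 7 = 11.90 / 7 = 1.7000%
Σ(r − r̄)² = (2.1 − 1.7000)² + (4.3 − 1.7000)² + (-3.6 − 1.7000)² + … = 55.4800
population σ = √(55.4800 / 7) = √7.9257 = 2.8153%
VaR = −(r̄ − z·σ) = −(1.7000 − 1.282 × 2.8153) = −(-1.9092) = 1.9092%

1.91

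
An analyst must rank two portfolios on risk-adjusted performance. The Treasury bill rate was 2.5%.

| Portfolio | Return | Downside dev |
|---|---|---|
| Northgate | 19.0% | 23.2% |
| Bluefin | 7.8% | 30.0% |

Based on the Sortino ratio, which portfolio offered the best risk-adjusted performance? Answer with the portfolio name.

Northgate

Northgate: Sortino ratio = (19.0% − 2.5%) / 23.2% = 0.711
Bluefin: Sortino ratio = (7.8% − 2.5%) / 30.0% = 0.177
Highest: Northgate (0.711).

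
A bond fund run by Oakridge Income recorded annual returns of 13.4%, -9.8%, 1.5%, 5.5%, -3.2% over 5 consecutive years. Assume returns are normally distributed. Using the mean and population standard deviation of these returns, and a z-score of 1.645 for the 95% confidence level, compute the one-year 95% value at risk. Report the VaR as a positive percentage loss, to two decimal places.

r̄ = (13.4 − 9.8 + 1.5 + 5.5 − 3.2) / 5 = 1.4800%
Population σ = √[Σ(r − r̄)² / 5] = √[307.3880 / 5] = √61.4776 = 7.8408%
VaR = −(r̄ − z·σ) = −(1.4800 − 1.645 × 7.8408) = −(-11.4181) = 11.4181%

11.42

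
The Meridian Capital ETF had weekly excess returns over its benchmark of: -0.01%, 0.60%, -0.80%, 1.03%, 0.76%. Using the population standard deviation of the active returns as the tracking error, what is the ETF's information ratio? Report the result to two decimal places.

0.48

r̄ = (-0.01 + 0.6 − 0.8 + 1.03 + 0.76) / 5 = 1.580 / 5 = 0.3160%
Σ(r − r̄)² = 2.1393; population σ = √(2.1393/5) = 0.6541%
IR = r̄ / tracking error = 0.3160 / 0.6541 = 0.4831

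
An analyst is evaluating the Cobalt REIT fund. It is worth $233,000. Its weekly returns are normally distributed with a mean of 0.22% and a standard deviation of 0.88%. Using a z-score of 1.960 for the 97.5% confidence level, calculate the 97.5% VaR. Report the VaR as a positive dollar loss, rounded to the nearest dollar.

$3,506

Return at the 97.5% tail: μ − z·σ = 0.22% − 1.960 × 0.88% = 0.22 − 1.7248 = -1.5048%
VaR = −(-1.5048%) × $233,000 = 1.5048% × $233,000 = $3,506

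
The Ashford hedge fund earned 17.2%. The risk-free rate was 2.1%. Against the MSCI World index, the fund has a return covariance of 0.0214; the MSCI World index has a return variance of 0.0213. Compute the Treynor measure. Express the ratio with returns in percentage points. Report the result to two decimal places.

15.03

β = Cov / Var = 0.0214 / 0.0213 = 1.0047
Treynor = (Rp − Rf) / β = (17.2% − 2.1%) / 1.0047 = 15.10 / 1.0047 = 15.0294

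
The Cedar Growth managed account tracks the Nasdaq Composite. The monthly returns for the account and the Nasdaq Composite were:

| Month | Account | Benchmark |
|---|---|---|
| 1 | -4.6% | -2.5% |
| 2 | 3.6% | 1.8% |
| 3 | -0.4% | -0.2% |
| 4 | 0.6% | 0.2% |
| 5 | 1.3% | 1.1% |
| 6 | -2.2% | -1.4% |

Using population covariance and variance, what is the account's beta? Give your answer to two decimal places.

1.78

r̄p = -0.2833%,  r̄m = -0.1667%
Cov = Σ(rp − r̄p)(rm − r̄m) / 6 = 3.7344
Var(rm) = Σ(rm − r̄m)² / 6 = 2.0956
β = Cov / Var = 3.7344 / 2.0956 = 1.7820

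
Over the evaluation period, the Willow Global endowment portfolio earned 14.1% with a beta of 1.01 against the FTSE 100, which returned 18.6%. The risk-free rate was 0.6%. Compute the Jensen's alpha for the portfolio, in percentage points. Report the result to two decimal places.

-4.68

CAPM expected return = Rf + β(Rm − Rf) = 0.6% + 1.01 × (18.6% − 0.6%) = 0.6 + 1.01 × 18.00 = 18.7800%
Jensen's α = Rp − E[R] = 14.1% − 18.7800% = -4.6800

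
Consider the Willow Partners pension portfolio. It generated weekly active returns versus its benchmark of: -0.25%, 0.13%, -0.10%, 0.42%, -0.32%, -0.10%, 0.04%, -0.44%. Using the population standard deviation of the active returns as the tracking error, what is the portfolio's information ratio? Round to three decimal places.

-0.302

r̄ = (-0.25 + 0.13 − 0.1 + 0.42 − 0.32 − 0.1 + 0.04 − 0.44) / 8 = -0.0775%
Population std dev = √[0.5254 / 8] = 0.2563%
IR = r̄ / tracking error = -0.0775 / 0.2563 = -0.3024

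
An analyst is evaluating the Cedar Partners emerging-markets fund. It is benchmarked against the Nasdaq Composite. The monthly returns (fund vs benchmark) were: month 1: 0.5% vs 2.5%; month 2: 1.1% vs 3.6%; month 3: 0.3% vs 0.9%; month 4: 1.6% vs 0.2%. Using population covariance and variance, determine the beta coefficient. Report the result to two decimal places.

r̄p = 0.8750%,  r̄m = 1.8000%
Cov = Σ(rp − r̄p)(rm − r̄m) / 4 = -0.1250
Var(rm) = Σ(rm − r̄m)² / 4 = 1.7750
β = Cov / Var = -0.1250 / 1.7750 = -0.0704

-0.07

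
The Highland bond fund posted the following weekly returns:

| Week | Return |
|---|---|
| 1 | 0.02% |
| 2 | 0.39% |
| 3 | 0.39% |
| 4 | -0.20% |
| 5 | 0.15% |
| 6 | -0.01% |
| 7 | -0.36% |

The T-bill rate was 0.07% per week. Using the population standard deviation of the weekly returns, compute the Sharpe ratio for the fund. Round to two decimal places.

Mean return μ = 0.380 / 7 = 0.0543%
Σ(r − μ)² = 0.4762; population σ = √(0.4762/7) = 0.2608%
Sharpe = (μ − rf) / σ = (0.0543 − 0.07) / 0.2608 = -0.0157 / 0.2608 = -0.0602

-0.06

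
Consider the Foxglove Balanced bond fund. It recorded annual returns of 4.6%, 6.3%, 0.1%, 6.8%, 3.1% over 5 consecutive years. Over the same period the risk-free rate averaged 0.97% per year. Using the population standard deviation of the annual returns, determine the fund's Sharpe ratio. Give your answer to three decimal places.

μ = (4.6 + 6.3 + 0.1 + 6.8 + 3.1) / 5 = 20.90 / 5 = 4.1800%
Σ(r − μ)² = (4.6 − 4.1800)² + (6.3 − 4.1800)² + (0.1 − 4.1800)² + … = 29.3480
population σ = √(29.3480 / 5) = √5.8696 = 2.4227%
Sharpe = (μ − rf) / σ = (4.1800 − 0.97) / 2.4227 = 3.2100 / 2.4227 = 1.3250

1.325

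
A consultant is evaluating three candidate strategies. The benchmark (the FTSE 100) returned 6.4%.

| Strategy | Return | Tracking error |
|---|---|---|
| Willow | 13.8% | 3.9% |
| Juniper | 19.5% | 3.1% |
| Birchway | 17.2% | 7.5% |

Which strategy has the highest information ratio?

Juniper

Willow: IR = (13.8% − 6.4%) / 3.9% = 1.897
Juniper: IR = (19.5% − 6.4%) / 3.1% = 4.226
Birchway: IR = (17.2% − 6.4%) / 7.5% = 1.440
Highest: Juniper (4.226).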